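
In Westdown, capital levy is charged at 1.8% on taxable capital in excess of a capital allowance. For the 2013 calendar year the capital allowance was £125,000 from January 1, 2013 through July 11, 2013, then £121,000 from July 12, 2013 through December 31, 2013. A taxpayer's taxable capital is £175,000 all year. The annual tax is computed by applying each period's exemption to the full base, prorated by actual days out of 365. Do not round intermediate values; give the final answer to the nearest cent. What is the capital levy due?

£934.13

January 1 – July 11, 2013: 192 days, exemption £125,000 → (£175,000 − £125,000) × 1.8% × 192/365 = £473.4247
July 12 – December 31, 2013: 173 days, exemption £121,000 → (£175,000 − £121,000) × 1.8% × 173/365 = £460.7014
Total = £934.1260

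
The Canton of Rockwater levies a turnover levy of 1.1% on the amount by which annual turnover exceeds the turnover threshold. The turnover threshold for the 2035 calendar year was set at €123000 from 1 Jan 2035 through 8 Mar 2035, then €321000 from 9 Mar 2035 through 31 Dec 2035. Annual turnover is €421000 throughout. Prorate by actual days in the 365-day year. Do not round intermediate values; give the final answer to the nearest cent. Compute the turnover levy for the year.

€1499.80

1 Jan – 8 Mar 2035: 67 days, exemption €123000 → (€421000 − €123000) × 1.1% × 67/365 = €601.7151
9 Mar – 31 Dec 2035: 298 days, exemption €321000 → (€421000 − €321000) × 1.1% × 298/365 = €898.0822
Total = €1499.7973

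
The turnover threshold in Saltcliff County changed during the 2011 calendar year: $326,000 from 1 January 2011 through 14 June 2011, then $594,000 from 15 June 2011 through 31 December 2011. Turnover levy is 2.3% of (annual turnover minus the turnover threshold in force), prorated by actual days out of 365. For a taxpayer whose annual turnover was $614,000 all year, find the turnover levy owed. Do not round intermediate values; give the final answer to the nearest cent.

$3,246.47

1 January – 14 June 2011: 165 days, exemption $326,000 → ($614,000 − $326,000) × 2.3% × 165/365 = $2,994.4110
15 June – 31 December 2011: 200 days, exemption $594,000 → ($614,000 − $594,000) × 2.3% × 200/365 = $252.0548
Total = $3,246.4658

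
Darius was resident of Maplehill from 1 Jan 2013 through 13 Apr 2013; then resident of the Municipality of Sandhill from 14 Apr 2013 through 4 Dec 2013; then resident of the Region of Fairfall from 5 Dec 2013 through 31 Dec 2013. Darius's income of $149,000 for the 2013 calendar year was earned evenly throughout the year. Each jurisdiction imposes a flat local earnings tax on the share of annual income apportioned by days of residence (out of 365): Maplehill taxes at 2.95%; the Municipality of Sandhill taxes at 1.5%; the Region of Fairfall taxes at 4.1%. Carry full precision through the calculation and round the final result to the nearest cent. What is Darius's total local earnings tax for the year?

$3,131.25

Maplehill, 1 Jan – 13 Apr 2013: 103 days → $149,000 × 2.95% × 103/365 = $1,240.3740
The Municipality of Sandhill, 14 Apr – 4 Dec 2013: 235 days → $149,000 × 1.5% × 235/365 = $1,438.9726
The Region of Fairfall, 5 Dec – 31 Dec 2013: 27 days → $149,000 × 4.1% × 27/365 = $451.8986
Total = $3,131.2452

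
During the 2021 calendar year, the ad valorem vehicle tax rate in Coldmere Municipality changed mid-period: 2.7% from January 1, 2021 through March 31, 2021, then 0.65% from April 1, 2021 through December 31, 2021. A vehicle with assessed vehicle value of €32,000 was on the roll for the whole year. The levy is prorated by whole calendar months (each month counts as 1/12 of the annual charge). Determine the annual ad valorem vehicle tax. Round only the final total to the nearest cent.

€372.00

January 1 – March 31, 2021: 3 months at 2.7% → €32,000 × 2.7% × 3/12 = €216.0000
April 1 – December 31, 2021: 9 months at 0.65% → €32,000 × 0.65% × 9/12 = €156.0000
Total = €372.0000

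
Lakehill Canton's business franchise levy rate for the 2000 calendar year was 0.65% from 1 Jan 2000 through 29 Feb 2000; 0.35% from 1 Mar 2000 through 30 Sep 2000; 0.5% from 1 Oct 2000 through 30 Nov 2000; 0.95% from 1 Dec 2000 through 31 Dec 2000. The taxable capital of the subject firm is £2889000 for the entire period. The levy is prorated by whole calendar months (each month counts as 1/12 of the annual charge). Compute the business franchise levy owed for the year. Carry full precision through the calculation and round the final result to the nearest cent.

£13722.75

1 Jan – 29 Feb 2000: 2 months at 0.65% → £2889000 × 0.65% × 2/12 = £3129.7500
1 Mar – 30 Sep 2000: 7 months at 0.35% → £2889000 × 0.35% × 7/12 = £5898.3750
1 Oct – 30 Nov 2000: 2 months at 0.5% → £2889000 × 0.5% × 2/12 = £2407.5000
1 Dec – 31 Dec 2000: 1 month at 0.95% → £2889000 × 0.95% × 1/12 = £2287.1250
Total = £13722.7500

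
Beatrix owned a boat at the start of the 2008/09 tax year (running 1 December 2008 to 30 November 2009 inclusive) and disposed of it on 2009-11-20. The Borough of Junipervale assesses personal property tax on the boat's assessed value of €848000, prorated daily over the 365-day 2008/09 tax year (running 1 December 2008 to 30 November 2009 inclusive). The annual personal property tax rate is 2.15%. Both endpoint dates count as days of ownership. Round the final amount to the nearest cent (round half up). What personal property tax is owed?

Days held (2008-12-01 to 2009-11-20): 355 out of 365
Tax = €848000 × 2.15% × 355/365 = €17732.4932

€17732.49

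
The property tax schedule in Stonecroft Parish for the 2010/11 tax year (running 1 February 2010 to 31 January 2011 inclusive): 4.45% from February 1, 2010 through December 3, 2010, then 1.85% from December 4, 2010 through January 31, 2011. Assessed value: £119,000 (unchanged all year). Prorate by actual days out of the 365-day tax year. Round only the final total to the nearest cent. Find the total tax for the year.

February 1 – December 3, 2010: 306 days at 4.45% → £119,000 × 4.45% × 306/365 = £4,439.5151
December 4, 2010 – January 31, 2011: 59 days at 1.85% → £119,000 × 1.85% × 59/365 = £355.8589
Total = £4,795.3740

£4,795.37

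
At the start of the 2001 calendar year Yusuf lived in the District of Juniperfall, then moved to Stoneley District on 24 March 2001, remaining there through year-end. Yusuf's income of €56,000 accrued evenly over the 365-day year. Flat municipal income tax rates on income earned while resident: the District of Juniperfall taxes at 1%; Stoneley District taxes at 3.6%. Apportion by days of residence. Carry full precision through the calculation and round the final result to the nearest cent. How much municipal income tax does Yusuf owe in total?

The District of Juniperfall, 1 January – 23 March 2001: 82 days → €56,000 × 1% × 82/365 = €125.8082
Stoneley District, 24 March – 31 December 2001: 283 days → €56,000 × 3.6% × 283/365 = €1,563.0904
Total = €1,688.8986

€1,688.90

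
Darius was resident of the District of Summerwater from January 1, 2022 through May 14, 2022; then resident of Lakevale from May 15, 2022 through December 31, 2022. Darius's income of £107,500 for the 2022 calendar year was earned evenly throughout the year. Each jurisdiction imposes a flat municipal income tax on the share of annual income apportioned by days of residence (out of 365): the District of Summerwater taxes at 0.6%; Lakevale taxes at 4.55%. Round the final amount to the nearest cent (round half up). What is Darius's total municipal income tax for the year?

£3,332.35

The District of Summerwater, January 1 – May 14, 2022: 134 days → £107,500 × 0.6% × 134/365 = £236.7945
Lakevale, May 15 – December 31, 2022: 231 days → £107,500 × 4.55% × 231/365 = £3,095.5582
Total = £3,332.3527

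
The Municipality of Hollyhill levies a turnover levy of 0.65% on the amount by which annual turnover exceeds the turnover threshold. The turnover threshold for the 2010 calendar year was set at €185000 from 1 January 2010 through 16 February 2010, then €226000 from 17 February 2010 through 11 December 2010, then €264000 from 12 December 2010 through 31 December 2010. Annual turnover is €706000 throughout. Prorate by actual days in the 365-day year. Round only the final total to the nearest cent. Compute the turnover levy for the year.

€3140.78

1 January – 16 February 2010: 47 days, exemption €185000 → (€706000 − €185000) × 0.65% × 47/365 = €436.0699
17 February – 11 December 2010: 298 days, exemption €226000 → (€706000 − €226000) × 0.65% × 298/365 = €2547.2877
12 December – 31 December 2010: 20 days, exemption €264000 → (€706000 − €264000) × 0.65% × 20/365 = €157.4247
Total = €3140.7822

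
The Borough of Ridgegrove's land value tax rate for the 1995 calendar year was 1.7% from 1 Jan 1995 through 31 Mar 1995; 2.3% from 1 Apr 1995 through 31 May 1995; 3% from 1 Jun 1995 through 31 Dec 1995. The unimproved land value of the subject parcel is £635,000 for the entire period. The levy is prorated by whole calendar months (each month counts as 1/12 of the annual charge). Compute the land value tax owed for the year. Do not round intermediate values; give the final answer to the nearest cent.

1 Jan – 31 Mar 1995: 3 months at 1.7% → £635,000 × 1.7% × 3/12 = £2,698.7500
1 Apr – 31 May 1995: 2 months at 2.3% → £635,000 × 2.3% × 2/12 = £2,434.1667
1 Jun – 31 Dec 1995: 7 months at 3% → £635,000 × 3% × 7/12 = £11,112.5000
Total = £16,245.4167

£16,245.42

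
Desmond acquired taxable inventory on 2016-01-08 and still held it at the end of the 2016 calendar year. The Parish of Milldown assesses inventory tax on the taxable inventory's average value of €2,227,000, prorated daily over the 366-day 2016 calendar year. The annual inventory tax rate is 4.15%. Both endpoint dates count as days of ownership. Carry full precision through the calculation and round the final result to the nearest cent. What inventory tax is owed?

Days held (2016-01-08 to 2016-12-31): 359 out of 366
Tax = €2,227,000 × 4.15% × 359/366 = €90,652.8948

€90,652.89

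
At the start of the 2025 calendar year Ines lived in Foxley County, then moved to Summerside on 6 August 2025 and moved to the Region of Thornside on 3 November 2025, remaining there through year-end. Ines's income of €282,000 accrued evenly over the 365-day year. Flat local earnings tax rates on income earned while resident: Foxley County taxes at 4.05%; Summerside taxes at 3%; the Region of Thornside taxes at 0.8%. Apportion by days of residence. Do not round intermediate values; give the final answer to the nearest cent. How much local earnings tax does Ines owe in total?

€9,217.54

Foxley County, 1 January – 5 August 2025: 217 days → €282,000 × 4.05% × 217/365 = €6,790.0192
Summerside, 6 August – 2 November 2025: 89 days → €282,000 × 3% × 89/365 = €2,062.8493
The Region of Thornside, 3 November – 31 December 2025: 59 days → €282,000 × 0.8% × 59/365 = €364.6685
Total = €9,217.5370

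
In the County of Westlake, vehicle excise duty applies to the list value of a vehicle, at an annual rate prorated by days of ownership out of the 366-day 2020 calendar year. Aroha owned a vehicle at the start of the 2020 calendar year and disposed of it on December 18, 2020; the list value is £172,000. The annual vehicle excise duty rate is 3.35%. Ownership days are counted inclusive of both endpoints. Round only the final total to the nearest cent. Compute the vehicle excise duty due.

£5,557.34

Days held (January 1 – December 18, 2020): 353 out of 366
Tax = £172,000 × 3.35% × 353/366 = £5,557.3388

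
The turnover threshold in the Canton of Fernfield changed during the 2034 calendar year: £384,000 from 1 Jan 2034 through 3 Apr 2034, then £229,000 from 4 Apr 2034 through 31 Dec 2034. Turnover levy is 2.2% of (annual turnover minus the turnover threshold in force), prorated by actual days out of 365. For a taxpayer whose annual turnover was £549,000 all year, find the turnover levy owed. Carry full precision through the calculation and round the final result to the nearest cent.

£6,171.15

1 Jan – 3 Apr 2034: 93 days, exemption £384,000 → (£549,000 − £384,000) × 2.2% × 93/365 = £924.9041
4 Apr – 31 Dec 2034: 272 days, exemption £229,000 → (£549,000 − £229,000) × 2.2% × 272/365 = £5,246.2466
Total = £6,171.1507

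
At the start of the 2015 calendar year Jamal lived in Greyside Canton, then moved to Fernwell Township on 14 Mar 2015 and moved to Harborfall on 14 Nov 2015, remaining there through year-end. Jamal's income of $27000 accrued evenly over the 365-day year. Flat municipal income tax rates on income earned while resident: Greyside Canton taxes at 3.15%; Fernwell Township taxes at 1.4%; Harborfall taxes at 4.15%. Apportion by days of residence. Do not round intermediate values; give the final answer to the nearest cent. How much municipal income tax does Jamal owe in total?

Greyside Canton, 1 Jan – 13 Mar 2015: 72 days → $27000 × 3.15% × 72/365 = $167.7699
Fernwell Township, 14 Mar – 13 Nov 2015: 245 days → $27000 × 1.4% × 245/365 = $253.7260
Harborfall, 14 Nov – 31 Dec 2015: 48 days → $27000 × 4.15% × 48/365 = $147.3534
Total = $568.8493

$568.85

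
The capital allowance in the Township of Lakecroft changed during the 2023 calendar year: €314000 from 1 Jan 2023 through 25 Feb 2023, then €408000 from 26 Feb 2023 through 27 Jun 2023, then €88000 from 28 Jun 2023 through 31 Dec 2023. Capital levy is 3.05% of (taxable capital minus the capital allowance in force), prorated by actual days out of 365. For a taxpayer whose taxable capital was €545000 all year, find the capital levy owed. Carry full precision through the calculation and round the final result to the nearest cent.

1 Jan – 25 Feb 2023: 56 days, exemption €314000 → (€545000 − €314000) × 3.05% × 56/365 = €1080.9534
26 Feb – 27 Jun 2023: 122 days, exemption €408000 → (€545000 − €408000) × 3.05% × 122/365 = €1396.6493
28 Jun – 31 Dec 2023: 187 days, exemption €88000 → (€545000 − €88000) × 3.05% × 187/365 = €7141.0945
Total = €9618.6973

€9618.70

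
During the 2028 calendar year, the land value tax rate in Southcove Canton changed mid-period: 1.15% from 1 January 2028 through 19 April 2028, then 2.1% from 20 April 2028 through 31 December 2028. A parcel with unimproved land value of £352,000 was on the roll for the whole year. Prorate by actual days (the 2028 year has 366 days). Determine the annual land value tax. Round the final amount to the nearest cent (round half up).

1 January – 19 April 2028: 110 days at 1.15% → £352,000 × 1.15% × 110/366 = £1,216.6120
20 April – 31 December 2028: 256 days at 2.1% → £352,000 × 2.1% × 256/366 = £5,170.3607
Total = £6,386.9727

£6,386.97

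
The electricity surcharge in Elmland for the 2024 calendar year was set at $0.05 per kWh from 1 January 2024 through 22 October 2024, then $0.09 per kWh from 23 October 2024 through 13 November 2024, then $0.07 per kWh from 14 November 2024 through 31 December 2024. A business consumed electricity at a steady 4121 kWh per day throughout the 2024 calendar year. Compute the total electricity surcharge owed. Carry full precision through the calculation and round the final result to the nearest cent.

$82996.94

1 January – 22 October 2024: 296 days × 4121 kWh/day = 1,219,816 kWh at $0.05/kWh → $60990.80
23 October – 13 November 2024: 22 days × 4121 kWh/day = 90,662 kWh at $0.09/kWh → $8159.58
14 November – 31 December 2024: 48 days × 4121 kWh/day = 197,808 kWh at $0.07/kWh → $13846.56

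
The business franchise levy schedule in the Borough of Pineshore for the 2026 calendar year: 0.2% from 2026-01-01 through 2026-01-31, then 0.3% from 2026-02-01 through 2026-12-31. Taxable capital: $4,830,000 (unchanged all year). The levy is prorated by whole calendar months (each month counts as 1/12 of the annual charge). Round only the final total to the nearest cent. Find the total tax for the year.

2026-01-01 to 2026-01-31: 1 month at 0.2% → $4,830,000 × 0.2% × 1/12 = $805.0000
2026-02-01 to 2026-12-31: 11 months at 0.3% → $4,830,000 × 0.3% × 11/12 = $13,282.5000
Total = $14,087.5000

$14,087.50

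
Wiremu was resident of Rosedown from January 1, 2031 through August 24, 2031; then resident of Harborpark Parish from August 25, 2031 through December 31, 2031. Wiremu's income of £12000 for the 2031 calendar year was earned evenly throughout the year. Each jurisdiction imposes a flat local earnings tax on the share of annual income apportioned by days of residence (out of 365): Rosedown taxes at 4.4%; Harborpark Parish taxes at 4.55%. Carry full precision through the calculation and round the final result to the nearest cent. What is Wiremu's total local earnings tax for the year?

£534.36

Rosedown, January 1 – August 24, 2031: 236 days → £12000 × 4.4% × 236/365 = £341.3918
Harborpark Parish, August 25 – December 31, 2031: 129 days → £12000 × 4.55% × 129/365 = £192.9699
Total = £534.3616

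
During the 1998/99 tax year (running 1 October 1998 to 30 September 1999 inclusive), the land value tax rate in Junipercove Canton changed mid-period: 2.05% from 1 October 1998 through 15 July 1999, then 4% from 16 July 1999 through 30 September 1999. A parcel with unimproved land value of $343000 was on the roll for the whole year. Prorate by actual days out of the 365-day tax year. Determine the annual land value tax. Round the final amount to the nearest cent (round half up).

$8442.50

1 October 1998 – 15 July 1999: 288 days at 2.05% → $343000 × 2.05% × 288/365 = $5548.1425
16 July – 30 September 1999: 77 days at 4% → $343000 × 4% × 77/365 = $2894.3562
Total = $8442.4986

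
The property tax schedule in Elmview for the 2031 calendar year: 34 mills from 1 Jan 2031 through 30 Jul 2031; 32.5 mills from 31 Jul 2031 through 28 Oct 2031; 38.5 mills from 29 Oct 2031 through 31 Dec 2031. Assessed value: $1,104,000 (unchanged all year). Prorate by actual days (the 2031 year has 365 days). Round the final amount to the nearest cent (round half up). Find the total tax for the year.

$37,998.77

1 Jan – 30 Jul 2031: 211 days at 34 mills → $1,104,000 × 3.4% × 211/365 = $21,698.8932
31 Jul – 28 Oct 2031: 90 days at 32.5 mills → $1,104,000 × 3.25% × 90/365 = $8,847.1233
29 Oct – 31 Dec 2031: 64 days at 38.5 mills → $1,104,000 × 3.85% × 64/365 = $7,452.7562
Total = $37,998.7726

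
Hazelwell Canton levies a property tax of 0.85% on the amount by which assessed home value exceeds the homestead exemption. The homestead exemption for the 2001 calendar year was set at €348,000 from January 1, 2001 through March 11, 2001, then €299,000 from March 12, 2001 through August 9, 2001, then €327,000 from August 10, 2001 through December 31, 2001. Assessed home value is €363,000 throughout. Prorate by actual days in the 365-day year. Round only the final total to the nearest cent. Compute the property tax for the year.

€370.23

January 1 – March 11, 2001: 70 days, exemption €348,000 → (€363,000 − €348,000) × 0.85% × 70/365 = €24.4521
March 12 – August 9, 2001: 151 days, exemption €299,000 → (€363,000 − €299,000) × 0.85% × 151/365 = €225.0521
August 10 – December 31, 2001: 144 days, exemption €327,000 → (€363,000 − €327,000) × 0.85% × 144/365 = €120.7233
Total = €370.2274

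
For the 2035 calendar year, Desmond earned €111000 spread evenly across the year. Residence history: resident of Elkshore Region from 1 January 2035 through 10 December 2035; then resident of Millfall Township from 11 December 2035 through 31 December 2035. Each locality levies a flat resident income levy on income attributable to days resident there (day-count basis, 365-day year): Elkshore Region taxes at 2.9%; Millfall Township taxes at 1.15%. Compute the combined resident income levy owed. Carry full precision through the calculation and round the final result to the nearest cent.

Elkshore Region, 1 January – 10 December 2035: 344 days → €111000 × 2.9% × 344/365 = €3033.7973
Millfall Township, 11 December – 31 December 2035: 21 days → €111000 × 1.15% × 21/365 = €73.4425
Total = €3107.2397

€3107.24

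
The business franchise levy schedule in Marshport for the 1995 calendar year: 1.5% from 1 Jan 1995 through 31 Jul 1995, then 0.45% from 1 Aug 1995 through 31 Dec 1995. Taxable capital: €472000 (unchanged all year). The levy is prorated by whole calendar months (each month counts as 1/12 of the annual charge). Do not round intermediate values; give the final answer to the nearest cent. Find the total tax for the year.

€5015.00

1 Jan – 31 Jul 1995: 7 months at 1.5% → €472000 × 1.5% × 7/12 = €4130.0000
1 Aug – 31 Dec 1995: 5 months at 0.45% → €472000 × 0.45% × 5/12 = €885.0000
Total = €5015.0000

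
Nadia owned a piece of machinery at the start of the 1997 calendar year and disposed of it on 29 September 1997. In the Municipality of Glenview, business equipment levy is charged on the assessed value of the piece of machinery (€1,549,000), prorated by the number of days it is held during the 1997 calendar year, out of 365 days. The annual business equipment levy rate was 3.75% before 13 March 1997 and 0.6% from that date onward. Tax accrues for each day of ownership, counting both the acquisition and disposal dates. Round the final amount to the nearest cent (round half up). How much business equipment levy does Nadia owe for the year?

€16,417.28

1 January – 12 March 1997: 71 days at 3.75% → €1,549,000 × 3.75% × 71/365 = €11,299.2123
13 March – 29 September 1997: 201 days at 0.6% → €1,549,000 × 0.6% × 201/365 = €5,118.0658
Total = €16,417.2781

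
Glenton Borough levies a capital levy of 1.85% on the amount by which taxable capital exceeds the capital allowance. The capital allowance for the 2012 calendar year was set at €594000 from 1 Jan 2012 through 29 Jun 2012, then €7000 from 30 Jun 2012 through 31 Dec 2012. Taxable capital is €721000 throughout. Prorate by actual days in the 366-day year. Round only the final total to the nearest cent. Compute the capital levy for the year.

€7838.59

1 Jan – 29 Jun 2012: 181 days, exemption €594000 → (€721000 − €594000) × 1.85% × 181/366 = €1161.9112
30 Jun – 31 Dec 2012: 185 days, exemption €7000 → (€721000 − €7000) × 1.85% × 185/366 = €6676.6803
Total = €7838.5915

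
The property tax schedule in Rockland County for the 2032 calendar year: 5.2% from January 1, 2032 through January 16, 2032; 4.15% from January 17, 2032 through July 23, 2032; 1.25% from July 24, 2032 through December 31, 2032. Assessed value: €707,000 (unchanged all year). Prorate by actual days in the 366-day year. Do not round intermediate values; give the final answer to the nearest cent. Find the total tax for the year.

January 1 – January 16, 2032: 16 days at 5.2% → €707,000 × 5.2% × 16/366 = €1,607.1694
January 17 – July 23, 2032: 189 days at 4.15% → €707,000 × 4.15% × 189/366 = €15,151.2418
July 24 – December 31, 2032: 161 days at 1.25% → €707,000 × 1.25% × 161/366 = €3,887.5342
Total = €20,645.9454

€20,645.95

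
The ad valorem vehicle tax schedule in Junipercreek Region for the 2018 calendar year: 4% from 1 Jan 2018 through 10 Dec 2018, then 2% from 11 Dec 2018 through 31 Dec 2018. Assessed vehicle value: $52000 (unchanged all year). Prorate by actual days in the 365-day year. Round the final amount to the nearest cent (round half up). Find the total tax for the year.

1 Jan – 10 Dec 2018: 344 days at 4% → $52000 × 4% × 344/365 = $1960.3288
11 Dec – 31 Dec 2018: 21 days at 2% → $52000 × 2% × 21/365 = $59.8356
Total = $2020.1644

$2020.16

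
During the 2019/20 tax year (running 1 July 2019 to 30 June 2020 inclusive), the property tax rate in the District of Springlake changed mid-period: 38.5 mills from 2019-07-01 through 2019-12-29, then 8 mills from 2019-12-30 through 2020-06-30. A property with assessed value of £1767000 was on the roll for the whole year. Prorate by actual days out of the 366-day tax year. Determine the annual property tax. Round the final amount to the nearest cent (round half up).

2019-07-01 to 2019-12-29: 182 days at 38.5 mills → £1767000 × 3.85% × 182/366 = £33828.8770
2019-12-30 to 2020-06-30: 184 days at 8 mills → £1767000 × 0.8% × 184/366 = £7106.6230
Total = £40935.5000

£40935.50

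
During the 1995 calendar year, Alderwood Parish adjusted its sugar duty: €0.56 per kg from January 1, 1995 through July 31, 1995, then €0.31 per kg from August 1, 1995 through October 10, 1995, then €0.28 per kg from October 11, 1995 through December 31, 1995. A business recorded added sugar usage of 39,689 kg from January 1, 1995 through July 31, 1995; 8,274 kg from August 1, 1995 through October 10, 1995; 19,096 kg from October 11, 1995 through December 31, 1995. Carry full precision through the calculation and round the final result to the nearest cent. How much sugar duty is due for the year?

€30,137.66

January 1 – July 31, 1995: 39,689 kg at €0.56/kg → €22,225.84
August 1 – October 10, 1995: 8,274 kg at €0.31/kg → €2,564.94
October 11 – December 31, 1995: 19,096 kg at €0.28/kg → €5,346.88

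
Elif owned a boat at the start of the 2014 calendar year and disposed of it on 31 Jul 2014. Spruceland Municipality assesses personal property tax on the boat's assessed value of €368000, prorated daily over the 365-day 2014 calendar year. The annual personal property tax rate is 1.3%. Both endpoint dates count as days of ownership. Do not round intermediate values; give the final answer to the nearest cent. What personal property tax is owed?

€2778.65

Days held (1 Jan – 31 Jul 2014): 212 out of 365
Tax = €368000 × 1.3% × 212/365 = €2778.6521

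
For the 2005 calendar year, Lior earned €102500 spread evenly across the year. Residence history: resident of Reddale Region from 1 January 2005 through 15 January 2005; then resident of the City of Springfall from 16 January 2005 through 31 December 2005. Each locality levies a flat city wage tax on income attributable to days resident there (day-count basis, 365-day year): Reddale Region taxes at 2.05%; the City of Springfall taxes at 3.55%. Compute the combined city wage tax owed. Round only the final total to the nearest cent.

Reddale Region, 1 January – 15 January 2005: 15 days → €102500 × 2.05% × 15/365 = €86.3527
The City of Springfall, 16 January – 31 December 2005: 350 days → €102500 × 3.55% × 350/365 = €3489.2123
Total = €3575.5651

€3575.57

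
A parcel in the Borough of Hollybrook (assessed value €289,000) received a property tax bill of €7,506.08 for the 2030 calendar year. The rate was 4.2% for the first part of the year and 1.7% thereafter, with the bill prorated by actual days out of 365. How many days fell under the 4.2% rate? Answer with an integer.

Let d = days at the first rate; then 365 − d days at the second rate.
€289,000 × [4.2%·d + 1.7%·(365−d)] / 365 = €7,506.08
Solving gives d = 131, so the new rate took effect on 12 May 2030.

131 days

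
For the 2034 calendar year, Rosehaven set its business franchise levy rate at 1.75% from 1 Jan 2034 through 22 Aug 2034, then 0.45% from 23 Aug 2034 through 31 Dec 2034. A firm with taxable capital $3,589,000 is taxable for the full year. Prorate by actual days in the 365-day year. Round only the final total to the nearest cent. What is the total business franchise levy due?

$46,062.11

1 Jan – 22 Aug 2034: 234 days at 1.75% → $3,589,000 × 1.75% × 234/365 = $40,265.6301
23 Aug – 31 Dec 2034: 131 days at 0.45% → $3,589,000 × 0.45% × 131/365 = $5,796.4808
Total = $46,062.1110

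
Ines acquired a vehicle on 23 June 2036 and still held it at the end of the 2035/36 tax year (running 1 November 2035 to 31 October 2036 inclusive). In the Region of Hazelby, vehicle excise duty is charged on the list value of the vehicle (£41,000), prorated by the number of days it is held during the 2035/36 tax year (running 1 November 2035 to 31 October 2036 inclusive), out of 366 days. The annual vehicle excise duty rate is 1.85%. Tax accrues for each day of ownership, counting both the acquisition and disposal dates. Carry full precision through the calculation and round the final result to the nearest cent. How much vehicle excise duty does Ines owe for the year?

Days held (23 June – 31 October 2036): 131 out of 366
Tax = £41,000 × 1.85% × 131/366 = £271.4850

£271.48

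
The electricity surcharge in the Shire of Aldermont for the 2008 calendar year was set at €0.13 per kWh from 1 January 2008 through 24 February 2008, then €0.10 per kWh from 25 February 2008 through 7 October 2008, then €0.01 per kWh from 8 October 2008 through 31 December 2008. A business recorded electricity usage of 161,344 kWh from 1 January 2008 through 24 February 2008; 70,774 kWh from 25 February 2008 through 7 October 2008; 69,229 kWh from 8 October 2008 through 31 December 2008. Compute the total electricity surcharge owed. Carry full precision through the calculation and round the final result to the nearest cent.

1 January – 24 February 2008: 161,344 kWh at €0.13/kWh → €20,974.72
25 February – 7 October 2008: 70,774 kWh at €0.10/kWh → €7,077.40
8 October – 31 December 2008: 69,229 kWh at €0.01/kWh → €692.29

€28,744.41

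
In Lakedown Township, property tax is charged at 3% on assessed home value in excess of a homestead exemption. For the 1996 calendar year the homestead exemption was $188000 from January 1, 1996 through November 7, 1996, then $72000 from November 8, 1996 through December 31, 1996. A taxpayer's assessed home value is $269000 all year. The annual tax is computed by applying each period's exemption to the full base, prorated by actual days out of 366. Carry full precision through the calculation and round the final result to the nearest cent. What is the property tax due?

$2943.44

January 1 – November 7, 1996: 312 days, exemption $188000 → ($269000 − $188000) × 3% × 312/366 = $2071.4754
November 8 – December 31, 1996: 54 days, exemption $72000 → ($269000 − $72000) × 3% × 54/366 = $871.9672
Total = $2943.4426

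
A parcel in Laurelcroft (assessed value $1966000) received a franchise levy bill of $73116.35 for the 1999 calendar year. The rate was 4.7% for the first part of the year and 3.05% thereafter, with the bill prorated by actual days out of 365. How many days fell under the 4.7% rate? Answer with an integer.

Let d = days at the first rate; then 365 − d days at the second rate.
$1966000 × [4.7%·d + 3.05%·(365−d)] / 365 = $73116.35
Solving gives d = 148, so the new rate took effect on 29 May 1999.

148 days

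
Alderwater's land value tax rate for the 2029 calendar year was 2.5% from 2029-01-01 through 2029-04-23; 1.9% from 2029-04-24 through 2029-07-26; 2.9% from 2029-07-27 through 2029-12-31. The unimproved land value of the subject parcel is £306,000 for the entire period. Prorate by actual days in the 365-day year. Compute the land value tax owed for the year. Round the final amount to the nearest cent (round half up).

£7,707.01

2029-01-01 to 2029-04-23: 113 days at 2.5% → £306,000 × 2.5% × 113/365 = £2,368.3562
2029-04-24 to 2029-07-26: 94 days at 1.9% → £306,000 × 1.9% × 94/365 = £1,497.3041
2029-07-27 to 2029-12-31: 158 days at 2.9% → £306,000 × 2.9% × 158/365 = £3,841.3479
Total = £7,707.0082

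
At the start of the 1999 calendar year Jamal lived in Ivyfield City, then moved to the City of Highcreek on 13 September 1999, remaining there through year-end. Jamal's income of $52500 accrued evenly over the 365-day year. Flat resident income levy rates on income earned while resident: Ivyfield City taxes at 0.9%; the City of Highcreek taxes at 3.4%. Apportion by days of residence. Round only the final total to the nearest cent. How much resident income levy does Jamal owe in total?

$868.05

Ivyfield City, 1 January – 12 September 1999: 255 days → $52500 × 0.9% × 255/365 = $330.1027
The City of Highcreek, 13 September – 31 December 1999: 110 days → $52500 × 3.4% × 110/365 = $537.9452
Total = $868.0479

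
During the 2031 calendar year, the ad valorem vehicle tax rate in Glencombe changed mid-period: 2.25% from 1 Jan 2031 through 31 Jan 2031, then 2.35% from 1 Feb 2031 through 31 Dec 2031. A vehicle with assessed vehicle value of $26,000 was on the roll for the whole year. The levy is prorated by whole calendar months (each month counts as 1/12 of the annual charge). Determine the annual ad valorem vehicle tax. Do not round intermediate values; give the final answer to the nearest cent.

1 Jan – 31 Jan 2031: 1 month at 2.25% → $26,000 × 2.25% × 1/12 = $48.7500
1 Feb – 31 Dec 2031: 11 months at 2.35% → $26,000 × 2.35% × 11/12 = $560.0833
Total = $608.8333

$608.83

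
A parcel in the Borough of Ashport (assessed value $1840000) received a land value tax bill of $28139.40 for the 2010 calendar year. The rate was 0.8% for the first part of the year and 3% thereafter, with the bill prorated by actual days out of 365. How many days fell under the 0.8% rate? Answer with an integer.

244 days

Let d = days at the first rate; then 365 − d days at the second rate.
$1840000 × [0.8%·d + 3%·(365−d)] / 365 = $28139.40
Solving gives d = 244, so the new rate took effect on 2 Sep 2010.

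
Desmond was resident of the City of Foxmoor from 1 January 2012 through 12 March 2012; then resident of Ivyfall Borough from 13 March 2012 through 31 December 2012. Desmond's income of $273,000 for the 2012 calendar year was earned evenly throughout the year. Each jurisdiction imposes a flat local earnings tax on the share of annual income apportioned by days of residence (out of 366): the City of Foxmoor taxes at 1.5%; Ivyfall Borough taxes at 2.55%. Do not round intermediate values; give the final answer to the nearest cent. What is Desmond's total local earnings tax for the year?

$6,397.60

The City of Foxmoor, 1 January – 12 March 2012: 72 days → $273,000 × 1.5% × 72/366 = $805.5738
Ivyfall Borough, 13 March – 31 December 2012: 294 days → $273,000 × 2.55% × 294/366 = $5,592.0246
Total = $6,397.5984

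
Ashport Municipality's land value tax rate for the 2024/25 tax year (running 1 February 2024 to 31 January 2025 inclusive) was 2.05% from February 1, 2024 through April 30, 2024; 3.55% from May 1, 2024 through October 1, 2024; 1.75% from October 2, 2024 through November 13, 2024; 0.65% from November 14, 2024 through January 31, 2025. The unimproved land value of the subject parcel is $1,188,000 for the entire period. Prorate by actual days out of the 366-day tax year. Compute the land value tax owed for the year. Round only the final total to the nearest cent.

$27,843.34

February 1 – April 30, 2024: 90 days at 2.05% → $1,188,000 × 2.05% × 90/366 = $5,988.6885
May 1 – October 1, 2024: 154 days at 3.55% → $1,188,000 × 3.55% × 154/366 = $17,745.3443
October 2 – November 13, 2024: 43 days at 1.75% → $1,188,000 × 1.75% × 43/366 = $2,442.5410
November 14, 2024 – January 31, 2025: 79 days at 0.65% → $1,188,000 × 0.65% × 79/366 = $1,666.7705
Total = $27,843.3443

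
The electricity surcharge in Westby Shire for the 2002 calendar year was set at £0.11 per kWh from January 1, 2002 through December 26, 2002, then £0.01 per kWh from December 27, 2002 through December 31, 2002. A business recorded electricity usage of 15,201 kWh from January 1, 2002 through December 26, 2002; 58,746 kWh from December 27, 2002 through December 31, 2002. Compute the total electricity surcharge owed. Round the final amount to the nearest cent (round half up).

£2259.57

January 1 – December 26, 2002: 15,201 kWh at £0.11/kWh → £1672.11
December 27 – December 31, 2002: 58,746 kWh at £0.01/kWh → £587.46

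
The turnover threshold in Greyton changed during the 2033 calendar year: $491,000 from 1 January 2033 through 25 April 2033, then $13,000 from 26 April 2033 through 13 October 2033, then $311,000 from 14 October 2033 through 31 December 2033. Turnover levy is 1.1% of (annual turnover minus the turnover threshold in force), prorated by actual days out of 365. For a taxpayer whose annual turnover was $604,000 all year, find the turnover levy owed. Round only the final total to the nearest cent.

1 January – 25 April 2033: 115 days, exemption $491,000 → ($604,000 − $491,000) × 1.1% × 115/365 = $391.6301
26 April – 13 October 2033: 171 days, exemption $13,000 → ($604,000 − $13,000) × 1.1% × 171/365 = $3,045.6740
14 October – 31 December 2033: 79 days, exemption $311,000 → ($604,000 − $311,000) × 1.1% × 79/365 = $697.5808
Total = $4,134.8849

$4,134.88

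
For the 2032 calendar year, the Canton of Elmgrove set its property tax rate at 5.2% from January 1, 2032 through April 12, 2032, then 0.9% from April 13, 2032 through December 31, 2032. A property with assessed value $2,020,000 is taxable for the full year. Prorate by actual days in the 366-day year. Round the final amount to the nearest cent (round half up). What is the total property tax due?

January 1 – April 12, 2032: 103 days at 5.2% → $2,020,000 × 5.2% × 103/366 = $29,560.4372
April 13 – December 31, 2032: 263 days at 0.9% → $2,020,000 × 0.9% × 263/366 = $13,063.7705
Total = $42,624.2077

$42,624.21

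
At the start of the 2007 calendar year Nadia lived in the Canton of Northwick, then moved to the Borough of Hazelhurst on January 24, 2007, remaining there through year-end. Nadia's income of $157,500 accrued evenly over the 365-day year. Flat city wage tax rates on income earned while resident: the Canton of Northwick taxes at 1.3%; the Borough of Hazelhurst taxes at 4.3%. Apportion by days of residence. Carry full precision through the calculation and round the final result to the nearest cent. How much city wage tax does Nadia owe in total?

The Canton of Northwick, January 1 – January 23, 2007: 23 days → $157,500 × 1.3% × 23/365 = $129.0205
The Borough of Hazelhurst, January 24 – December 31, 2007: 342 days → $157,500 × 4.3% × 342/365 = $6,345.7397
Total = $6,474.7603

$6,474.76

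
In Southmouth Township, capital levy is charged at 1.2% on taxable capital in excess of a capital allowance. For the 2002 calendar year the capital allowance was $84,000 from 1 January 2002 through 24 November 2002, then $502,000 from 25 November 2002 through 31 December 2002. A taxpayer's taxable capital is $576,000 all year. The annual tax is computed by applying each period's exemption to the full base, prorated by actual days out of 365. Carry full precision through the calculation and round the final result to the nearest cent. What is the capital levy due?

1 January – 24 November 2002: 328 days, exemption $84,000 → ($576,000 − $84,000) × 1.2% × 328/365 = $5,305.5123
25 November – 31 December 2002: 37 days, exemption $502,000 → ($576,000 − $502,000) × 1.2% × 37/365 = $90.0164
Total = $5,395.5288

$5,395.53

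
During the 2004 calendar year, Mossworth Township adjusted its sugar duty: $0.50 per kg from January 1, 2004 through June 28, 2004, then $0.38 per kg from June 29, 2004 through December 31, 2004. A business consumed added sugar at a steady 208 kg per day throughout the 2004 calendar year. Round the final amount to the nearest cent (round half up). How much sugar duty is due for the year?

January 1 – June 28, 2004: 180 days × 208 kg/day = 37,440 kg at $0.50/kg → $18720.00
June 29 – December 31, 2004: 186 days × 208 kg/day = 38,688 kg at $0.38/kg → $14701.44

$33421.44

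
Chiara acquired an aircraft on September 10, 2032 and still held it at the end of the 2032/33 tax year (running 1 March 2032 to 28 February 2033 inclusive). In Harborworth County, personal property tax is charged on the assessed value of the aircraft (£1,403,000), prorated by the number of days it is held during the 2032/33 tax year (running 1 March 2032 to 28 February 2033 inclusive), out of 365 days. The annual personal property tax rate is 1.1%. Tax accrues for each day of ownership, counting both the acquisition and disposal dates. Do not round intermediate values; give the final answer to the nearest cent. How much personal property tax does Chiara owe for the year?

Days held (September 10, 2032 – February 28, 2033): 172 out of 365
Tax = £1,403,000 × 1.1% × 172/365 = £7,272.5370

£7,272.54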